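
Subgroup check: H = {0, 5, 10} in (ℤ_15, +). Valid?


Subgroup test for H = {0, 5, 10} in (ℤ_15, +):
(1) 0 ∈ H? Yes
(2) Closure: for all a,b ∈ H, (a+b) mod 15 ∈ H? Yes
(3) Inverses: for all a ∈ H, -a mod 15 ∈ H? Yes

Yes, H is a subgroup of ℤ_15


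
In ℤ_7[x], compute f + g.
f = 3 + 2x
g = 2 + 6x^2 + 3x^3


Add coefficients mod 7:
x^0: 3 + 2 = 5 (mod 7)
x^1: 2 + 0 = 2 (mod 7)
x^2: 0 + 6 = 6 (mod 7)
x^3: 0 + 3 = 3 (mod 7)
Result: 5 + 2x + 6x^2 + 3x^3

f + g = 5 + 2x + 6x^2 + 3x^3


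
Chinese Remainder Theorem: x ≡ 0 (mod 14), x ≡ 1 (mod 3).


m₁ = 14, m₂ = 3, gcd = 1, so CRT applies. M = m₁·m₂ = 42
Let M₁ = M/m₁ = 3, M₂ = M/m₂ = 14
Find y₁ ≡ M₁⁻¹ (mod m₁): 3⁻¹ ≡ 5 (mod 14)
Find y₂ ≡ M₂⁻¹ (mod m₂): 14⁻¹ ≡ 2 (mod 3)
x = a₁·M₁·y₁ + a₂·M₂·y₂ = 0·3·5 + 1·14·2 = 28
Reduce mod 42: x ≡ 28
Check: 28 mod 14 = 0 ✓, 28 mod 3 = 1 ✓

x ≡ 28 (mod 42)


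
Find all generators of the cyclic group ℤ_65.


g generates ℤ_n iff gcd(g,n) = 1
Prime factors of 65: 5, 13
Generators are g ∈ {1,...,64} not divisible by any of these primes.
Generators: {1, 2, 3, 4, 6, 7, 8, 9, 11, 12, 14, 16, 17, 18, 19, 21, 22, 23, 24, 27, 28, 29, 31, 32, 33, 34, 36, 37, 38, 41, 42, 43, 44, 46, 47, 48, 49, 51, 53, 54, 56, 57, 58, 59, 61, 62, 63, 64}
Number of generators = φ(65) = 48

Generators of ℤ_65 = {1, 2, 3, 4, 6, 7, 8, 9, 11, 12, 14, 16, 17, 18, 19, 21, 22, 23, 24, 27, 28, 29, 31, 32, 33, 34, 36, 37, 38, 41, 42, 43, 44, 46, 47, 48, 49, 51, 53, 54, 56, 57, 58, 59, 61, 62, 63, 64}


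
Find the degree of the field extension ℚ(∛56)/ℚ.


∛56 has minimal polynomial x³ - 56 (irreducible over ℚ since 56 is not a perfect cube)

[ℚ(∛56)/ℚ] = 3


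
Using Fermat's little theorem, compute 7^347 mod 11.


Fermat's little theorem: if p is prime and gcd(a,p)=1, then a^(p-1) ≡ 1 (mod p)
p = 11 is prime, gcd(7,11) = 1
Reduce exponent: 347 mod 10 = 7
So 7^347 ≡ 7^7 (mod 11)
7^7 mod 11 = 6

7^347 ≡ 6 (mod 11)


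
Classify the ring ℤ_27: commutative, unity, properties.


ℤ_27 is a commutative ring with unity 1; 27 = 3×9 is composite, so 3·9 ≡ 0 gives zero divisors (not an integral domain)
Commutative: Yes
Integral domain: No
Has unity: Yes

ℤ_27: Commutative=Yes, Unity=Yes


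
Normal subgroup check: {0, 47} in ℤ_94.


H = {0, 47} in ℤ_94
ℤ_94 is abelian; every subgroup of an abelian group is normal

Yes, normal subgroup


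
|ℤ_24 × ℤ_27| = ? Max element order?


|ℤ_24 × ℤ_27| = 24 × 27 = 648
Max element order = lcm(24,27) = 216
Cyclic? No (gcd=3)

|ℤ_24×ℤ_27| = 648, max element order = 216


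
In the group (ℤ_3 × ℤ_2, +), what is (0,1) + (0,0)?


Operation: componentwise addition mod (3, 2)
(0,1) + (0,0) = ((a₁+b₁) mod 3, (a₂+b₂) mod 2) with a = (0,1), b = (0,0)

(0,1) + (0,0) = (0,1)


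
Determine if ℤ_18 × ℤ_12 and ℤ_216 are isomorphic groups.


Comparing ℤ_18 × ℤ_12 and ℤ_216:
gcd(18,12) = 6 ≠ 1. Max element order in ℤ_18×ℤ_12 is lcm(18,12) = 36 < 216, so it has no element of order 216

No, ℤ_18 × ℤ_12 ≇ ℤ_216


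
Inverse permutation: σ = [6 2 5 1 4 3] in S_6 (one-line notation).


To find σ⁻¹, swap domain and range:
σ(1) = 6 → σ⁻¹(6) = 1
σ(2) = 2 → σ⁻¹(2) = 2
σ(3) = 5 → σ⁻¹(5) = 3
σ(4) = 1 → σ⁻¹(1) = 4
σ(5) = 4 → σ⁻¹(4) = 5
σ(6) = 3 → σ⁻¹(3) = 6

σ⁻¹ = [4 2 6 5 3 1]


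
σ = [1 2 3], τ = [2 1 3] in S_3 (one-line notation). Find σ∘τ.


σ∘τ: apply τ first, then σ
1 →τ 2 →σ 2
2 →τ 1 →σ 1
3 →τ 3 →σ 3

σ∘τ = [2 1 3]


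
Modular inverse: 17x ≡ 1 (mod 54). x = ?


Use the extended Euclidean algorithm to write 1 = 17·s + 54·t; then s mod 54 is the inverse.
Euclidean algorithm:
  17 = 0·54 + 17
  54 = 3·17 + 3
  17 = 5·3 + 2
  3 = 1·2 + 1
  2 = 2·1 + 0
gcd(17,54) = 1
Back-substitution gives: 17·(-19) + 54·(6) = 1
So 17⁻¹ ≡ -19 ≡ 35 (mod 54)
Check: 17 × 35 = 595 ≡ 1 (mod 54) ✓

17⁻¹ ≡ 35 (mod 54)


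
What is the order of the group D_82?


|D_n| = 2n (n rotations and n reflections)
|D_82| = 2×82 = 164

|D_82| = 164


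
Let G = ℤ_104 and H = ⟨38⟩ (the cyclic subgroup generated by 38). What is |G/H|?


|⟨38⟩| = n / gcd(38, 104) = 104 / 2 = 52
H is normal (ℤ_104 is abelian).
|G/H| = |G| / |H| = 104 / 52 = 2

|G/H| = 2


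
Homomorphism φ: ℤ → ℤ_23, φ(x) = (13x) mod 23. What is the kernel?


Kernel = preimage of identity
ker(φ) = {x ∈ ℤ : 13x ≡ 0 (mod 23)}. gcd(13,23) = 1, so 13x ≡ 0 (mod 23) ⟺ x ≡ 0 (mod 23/1 = 23). Hence ker(φ) = 23ℤ

ker(φ) = 23ℤ


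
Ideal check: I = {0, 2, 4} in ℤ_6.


Check ideal conditions for I = {0, 2, 4} in ℤ_6:
(1) I is an additive subgroup? Yes
(2) For r ∈ ℤ_6 and a ∈ I: r·a ∈ I? Yes

Yes, I is an ideal of ℤ_6


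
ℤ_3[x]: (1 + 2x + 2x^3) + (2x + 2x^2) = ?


Add coefficients mod 3:
x^0: 1 + 0 = 1 (mod 3)
x^1: 2 + 2 = 1 (mod 3)
x^2: 0 + 2 = 2 (mod 3)
x^3: 2 + 0 = 2 (mod 3)
Result: 1 + x + 2x^2 + 2x^3

f + g = 1 + x + 2x^2 + 2x^3


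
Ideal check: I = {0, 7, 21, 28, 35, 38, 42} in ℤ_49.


Check ideal conditions for I = {0, 7, 21, 28, 35, 38, 42} in ℤ_49:
(1) I is an additive subgroup? No
(2) For r ∈ ℤ_49 and a ∈ I: r·a ∈ I? No  [counterexample: r=2, a=7, r·a mod 49 = 14 ∉ I]

No, I is not an ideal of ℤ_49


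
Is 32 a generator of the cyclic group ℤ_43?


g generates ℤ_n iff gcd(g, n) = 1
gcd(32, 43) = 1
Since gcd = 1, 32 is a generator.

Yes, 32 generates ℤ_43


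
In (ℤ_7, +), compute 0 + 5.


Operation: addition mod 7
0 + 5 = (a + b) mod 7 with a = 0, b = 5

0 + 5 = 5


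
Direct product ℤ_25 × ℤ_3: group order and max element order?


|ℤ_25 × ℤ_3| = 25 × 3 = 75
Max element order = lcm(25,3) = 75
Cyclic? Yes (gcd=1)

|ℤ_25×ℤ_3| = 75, max element order = 75


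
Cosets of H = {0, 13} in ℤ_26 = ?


H = {0, 13}, |H| = 2
Number of cosets = |G|/|H| = 26/2 = 13
0 + H = {0, 13}
1 + H = {1, 14}
2 + H = {2, 15}
3 + H = {3, 16}
4 + H = {4, 17}
5 + H = {5, 18}
6 + H = {6, 19}
7 + H = {7, 20}
8 + H = {8, 21}
9 + H = {9, 22}
10 + H = {10, 23}
11 + H = {11, 24}
12 + H = {12, 25}

Cosets: 0+H={0,13}; 1+H={1,14}; 2+H={2,15}; 3+H={3,16}; 4+H={4,17}; 5+H={5,18}; 6+H={6,19}; 7+H={7,20}; 8+H={8,21}; 9+H={9,22}; 10+H={10,23}; 11+H={11,24}; 12+H={12,25}


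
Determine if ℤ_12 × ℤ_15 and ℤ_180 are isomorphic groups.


Comparing ℤ_12 × ℤ_15 and ℤ_180:
gcd(12,15) = 3 ≠ 1. Max element order in ℤ_12×ℤ_15 is lcm(12,15) = 60 < 180, so it has no element of order 180

No, ℤ_12 × ℤ_15 ≇ ℤ_180


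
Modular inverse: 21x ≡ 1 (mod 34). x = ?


Use the extended Euclidean algorithm to write 1 = 21·s + 34·t; then s mod 34 is the inverse.
Euclidean algorithm:
  21 = 0·34 + 21
  34 = 1·21 + 13
  21 = 1·13 + 8
  13 = 1·8 + 5
  8 = 1·5 + 3
  5 = 1·3 + 2
  3 = 1·2 + 1
  2 = 2·1 + 0
gcd(21,34) = 1
Back-substitution gives: 21·(13) + 34·(-8) = 1
So 21⁻¹ ≡ 13 ≡ 13 (mod 34)
Check: 21 × 13 = 273 ≡ 1 (mod 34) ✓

21⁻¹ ≡ 13 (mod 34)


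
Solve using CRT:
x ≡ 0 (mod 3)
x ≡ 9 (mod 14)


m₁ = 3, m₂ = 14, gcd = 1, so CRT applies. M = m₁·m₂ = 42
Let M₁ = M/m₁ = 14, M₂ = M/m₂ = 3
Find y₁ ≡ M₁⁻¹ (mod m₁): 14⁻¹ ≡ 2 (mod 3)
Find y₂ ≡ M₂⁻¹ (mod m₂): 3⁻¹ ≡ 5 (mod 14)
x = a₁·M₁·y₁ + a₂·M₂·y₂ = 0·14·2 + 9·3·5 = 135
Reduce mod 42: x ≡ 9
Check: 9 mod 3 = 0 ✓, 9 mod 14 = 9 ✓

x ≡ 9 (mod 42)


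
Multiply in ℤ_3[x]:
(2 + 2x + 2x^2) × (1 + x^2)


Expand and collect like terms; reduce coefficients mod 3:
x^0: 2·1 = 2 ≡ 2 (mod 3)
x^1: 2·0 + 2·1 = 2 ≡ 2 (mod 3)
x^2: 2·1 + 2·0 + 2·1 = 4 ≡ 1 (mod 3)
x^3: 2·1 + 2·0 = 2 ≡ 2 (mod 3)
x^4: 2·1 = 2 ≡ 2 (mod 3)
Result: 2 + 2x + x^2 + 2x^3 + 2x^4

f · g = 2 + 2x + x^2 + 2x^3 + 2x^4


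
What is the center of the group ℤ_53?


Z(G) = {g ∈ G | gx = xg for all x ∈ G}
ℤ_53 is abelian, so Z(G) = G

Z(ℤ_53) = ℤ_53


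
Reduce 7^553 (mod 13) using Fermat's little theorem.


Fermat's little theorem: if p is prime and gcd(a,p)=1, then a^(p-1) ≡ 1 (mod p)
p = 13 is prime, gcd(7,13) = 1
Reduce exponent: 553 mod 12 = 1
So 7^553 ≡ 7^1 (mod 13)
7^1 mod 13 = 7

7^553 ≡ 7 (mod 13)


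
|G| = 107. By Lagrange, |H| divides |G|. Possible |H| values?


Lagrange's theorem: |H| divides |G|
|G| = 107
Divisors of 107: 1, 107

Possible subgroup orders: {1, 107}


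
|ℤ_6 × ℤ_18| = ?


|A × B| = |A| · |B|
|ℤ_6 × ℤ_18| = 6 × 18 = 108

|ℤ_6 × ℤ_18| = 108


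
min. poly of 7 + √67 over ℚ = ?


Let α = 7 + √67. Then α - 7 = √67, so (α - 7)² = 67, giving α² - 14α - 18 = 0. Degree 2 and α ∉ ℚ, so this is the minimal polynomial.

Minimal polynomial: x² - 14x - 18


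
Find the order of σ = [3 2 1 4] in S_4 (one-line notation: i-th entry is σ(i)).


Cycle decomposition: (1 3)
Cycle lengths: 2
Order = lcm(2) = 2

ord(σ) = 2


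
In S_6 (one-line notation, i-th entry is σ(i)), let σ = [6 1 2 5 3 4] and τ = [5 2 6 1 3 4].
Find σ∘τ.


σ∘τ: apply τ first, then σ
1 →τ 5 →σ 3
2 →τ 2 →σ 1
3 →τ 6 →σ 4
4 →τ 1 →σ 6
5 →τ 3 →σ 2
6 →τ 4 →σ 5

σ∘τ = [3 1 4 6 2 5]


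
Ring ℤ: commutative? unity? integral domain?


integers form a commutative ring with unity 1; no zero divisors
Commutative: Yes
Integral domain: Yes
Has unity: Yes

ℤ: Commutative=Yes, Unity=Yes


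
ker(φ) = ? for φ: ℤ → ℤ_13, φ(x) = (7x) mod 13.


Kernel = preimage of identity
ker(φ) = {x ∈ ℤ : 7x ≡ 0 (mod 13)}. gcd(7,13) = 1, so 7x ≡ 0 (mod 13) ⟺ x ≡ 0 (mod 13/1 = 13). Hence ker(φ) = 13ℤ

ker(φ) = 13ℤ


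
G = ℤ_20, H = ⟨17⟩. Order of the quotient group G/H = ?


|⟨17⟩| = n / gcd(17, 20) = 20 / 1 = 20
H is normal (ℤ_20 is abelian).
|G/H| = |G| / |H| = 20 / 20 = 1

|G/H| = 1


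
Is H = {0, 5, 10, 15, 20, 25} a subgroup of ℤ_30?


Subgroup test for H = {0, 5, 10, 15, 20, 25} in (ℤ_30, +):
(1) 0 ∈ H? Yes
(2) Closure: for all a,b ∈ H, (a+b) mod 30 ∈ H? Yes
(3) Inverses: for all a ∈ H, -a mod 30 ∈ H? Yes

Yes, H is a subgroup of ℤ_30


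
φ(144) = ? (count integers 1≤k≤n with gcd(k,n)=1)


Factor n: 144 = 2^4 × 3^2
φ(n) = n · ∏(1 - 1/p) over distinct primes p | n
φ(144) = 144 · (1 - 1/2) · (1 - 1/3) = 48

φ(144) = 48


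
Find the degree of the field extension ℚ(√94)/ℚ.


√94 has minimal polynomial x² - 94 (irreducible over ℚ since 94 is squarefree)

[ℚ(√94)/ℚ] = 2


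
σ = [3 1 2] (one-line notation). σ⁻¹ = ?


To find σ⁻¹, swap domain and range:
σ(1) = 3 → σ⁻¹(3) = 1
σ(2) = 1 → σ⁻¹(1) = 2
σ(3) = 2 → σ⁻¹(2) = 3

σ⁻¹ = [2 3 1]


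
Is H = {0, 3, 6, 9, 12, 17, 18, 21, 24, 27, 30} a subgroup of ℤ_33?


Subgroup test for H = {0, 3, 6, 9, 12, 17, 18, 21, 24, 27, 30} in (ℤ_33, +):
(1) 0 ∈ H? Yes
(2) Closure: for all a,b ∈ H, (a+b) mod 33 ∈ H? No  [counterexample: 3 + 12 = 15 ∉ H]
(3) Inverses: for all a ∈ H, -a mod 33 ∈ H? No

No, H is not a subgroup of ℤ_33


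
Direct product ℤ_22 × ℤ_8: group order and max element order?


|ℤ_22 × ℤ_8| = 22 × 8 = 176
Max element order = lcm(22,8) = 88
Cyclic? No (gcd=2)

|ℤ_22×ℤ_8| = 176, max element order = 88


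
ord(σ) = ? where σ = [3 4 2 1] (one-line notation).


Cycle decomposition: (1 3 2 4)
Cycle lengths: 4
Order = lcm(4) = 4

ord(σ) = 4


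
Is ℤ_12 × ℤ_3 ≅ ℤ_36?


Comparing ℤ_12 × ℤ_3 and ℤ_36:
gcd(12,3) = 3 ≠ 1. Max element order in ℤ_12×ℤ_3 is lcm(12,3) = 12 < 36, so it has no element of order 36

No, ℤ_12 × ℤ_3 ≇ ℤ_36


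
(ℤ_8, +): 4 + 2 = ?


Operation: addition mod 8
4 + 2 = (a + b) mod 8 with a = 4, b = 2

4 + 2 = 6


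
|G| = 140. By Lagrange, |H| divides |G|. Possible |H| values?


Lagrange's theorem: |H| divides |G|
|G| = 140
Divisors of 140: 1, 2, 4, 5, 7, 10, 14, 20, 28, 35, 70, 140

Possible subgroup orders: {1, 2, 4, 5, 7, 10, 14, 20, 28, 35, 70, 140}


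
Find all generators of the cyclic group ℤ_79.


g generates ℤ_n iff gcd(g,n) = 1
Prime factors of 79: 79
Generators are g ∈ {1,...,78} not divisible by any of these primes.
Generators: {1, 2, 3, 4, 5, 6, 7, 8, 9, 10, 11, 12, 13, 14, 15, 16, 17, 18, 19, 20, 21, 22, 23, 24, 25, 26, 27, 28, 29, 30, 31, 32, 33, 34, 35, 36, 37, 38, 39, 40, 41, 42, 43, 44, 45, 46, 47, 48, 49, 50, 51, 52, 53, 54, 55, 56, 57, 58, 59, 60, 61, 62, 63, 64, 65, 66, 67, 68, 69, 70, 71, 72, 73, 74, 75, 76, 77, 78}
Number of generators = φ(79) = 78

Generators of ℤ_79 = {1, 2, 3, 4, 5, 6, 7, 8, 9, 10, 11, 12, 13, 14, 15, 16, 17, 18, 19, 20, 21, 22, 23, 24, 25, 26, 27, 28, 29, 30, 31, 32, 33, 34, 35, 36, 37, 38, 39, 40, 41, 42, 43, 44, 45, 46, 47, 48, 49, 50, 51, 52, 53, 54, 55, 56, 57, 58, 59, 60, 61, 62, 63, 64, 65, 66, 67, 68, 69, 70, 71, 72, 73, 74, 75, 76, 77, 78}


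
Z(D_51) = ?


Z(G) = {g ∈ G | gx = xg for all x ∈ G}
For odd n, Z(D_n) = {e}: no nontrivial rotation commutes with all reflections

Z(D_51) = {e}


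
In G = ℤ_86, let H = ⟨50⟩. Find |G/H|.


|⟨50⟩| = n / gcd(50, 86) = 86 / 2 = 43
H is normal (ℤ_86 is abelian).
|G/H| = |G| / |H| = 86 / 43 = 2

|G/H| = 2


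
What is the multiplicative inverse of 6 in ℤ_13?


Use the extended Euclidean algorithm to write 1 = 6·s + 13·t; then s mod 13 is the inverse.
Euclidean algorithm:
  6 = 0·13 + 6
  13 = 2·6 + 1
  6 = 6·1 + 0
gcd(6,13) = 1
Back-substitution gives: 6·(-2) + 13·(1) = 1
So 6⁻¹ ≡ -2 ≡ 11 (mod 13)
Check: 6 × 11 = 66 ≡ 1 (mod 13) ✓

6⁻¹ ≡ 11 (mod 13)


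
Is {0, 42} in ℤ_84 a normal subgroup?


H = {0, 42} in ℤ_84
ℤ_84 is abelian; every subgroup of an abelian group is normal

Yes, normal subgroup


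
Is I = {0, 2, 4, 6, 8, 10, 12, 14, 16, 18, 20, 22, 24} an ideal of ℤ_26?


Check ideal conditions for I = {0, 2, 4, 6, 8, 10, 12, 14, 16, 18, 20, 22, 24} in ℤ_26:
(1) I is an additive subgroup? Yes
(2) For r ∈ ℤ_26 and a ∈ I: r·a ∈ I? Yes

Yes, I is an ideal of ℤ_26


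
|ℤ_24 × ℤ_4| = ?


|A × B| = |A| · |B|
|ℤ_24 × ℤ_4| = 24 × 4 = 96

|ℤ_24 × ℤ_4| = 96


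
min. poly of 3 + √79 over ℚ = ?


Let α = 3 + √79. Then α - 3 = √79, so (α - 3)² = 79, giving α² - 6α - 70 = 0. Degree 2 and α ∉ ℚ, so this is the minimal polynomial.

Minimal polynomial: x² - 6x - 70


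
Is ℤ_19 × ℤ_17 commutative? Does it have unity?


Direct product ring; commutative with unity (1,1); but (1,0)·(0,1) = (0,0) gives zero divisors, so not an integral domain
Commutative: Yes
Integral domain: No
Has unity: Yes

ℤ_19 × ℤ_17: Commutative=Yes, Unity=Yes


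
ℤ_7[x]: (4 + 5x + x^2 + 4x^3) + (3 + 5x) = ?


Add coefficients mod 7:
x^0: 4 + 3 = 0 (mod 7)
x^1: 5 + 5 = 3 (mod 7)
x^2: 1 + 0 = 1 (mod 7)
x^3: 4 + 0 = 4 (mod 7)
Result: 3x + x^2 + 4x^3

f + g = 3x + x^2 + 4x^3


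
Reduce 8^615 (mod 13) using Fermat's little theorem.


Fermat's little theorem: if p is prime and gcd(a,p)=1, then a^(p-1) ≡ 1 (mod p)
p = 13 is prime, gcd(8,13) = 1
Reduce exponent: 615 mod 12 = 3
So 8^615 ≡ 8^3 (mod 13)
8^3 mod 13 = 5

8^615 ≡ 5 (mod 13)


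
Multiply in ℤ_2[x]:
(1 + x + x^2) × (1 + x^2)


Expand and collect like terms; reduce coefficients mod 2:
x^0: 1·1 = 1 ≡ 1 (mod 2)
x^1: 1·0 + 1·1 = 1 ≡ 1 (mod 2)
x^2: 1·1 + 1·0 + 1·1 = 2 ≡ 0 (mod 2)
x^3: 1·1 + 1·0 = 1 ≡ 1 (mod 2)
x^4: 1·1 = 1 ≡ 1 (mod 2)
Result: 1 + x + x^3 + x^4

f · g = 1 + x + x^3 + x^4


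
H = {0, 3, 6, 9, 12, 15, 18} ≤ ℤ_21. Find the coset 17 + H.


17 + H = {17 + h (mod 21) : h ∈ H}
17+0=17, 17+3=20, 17+6=2, 17+9=5, 17+12=8, 17+15=11, 17+18=14
17 + H = {2, 5, 8, 11, 14, 17, 20} = 2 + H

17 + H = {2, 5, 8, 11, 14, 17, 20}


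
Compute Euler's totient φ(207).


Factor n: 207 = 3^2 × 23
φ(n) = n · ∏(1 - 1/p) over distinct primes p | n
φ(207) = 207 · (1 - 1/3) · (1 - 1/23) = 132

φ(207) = 132


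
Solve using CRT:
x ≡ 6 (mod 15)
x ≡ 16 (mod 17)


m₁ = 15, m₂ = 17, gcd = 1, so CRT applies. M = m₁·m₂ = 255
Let M₁ = M/m₁ = 17, M₂ = M/m₂ = 15
Find y₁ ≡ M₁⁻¹ (mod m₁): 17⁻¹ ≡ 8 (mod 15)
Find y₂ ≡ M₂⁻¹ (mod m₂): 15⁻¹ ≡ 8 (mod 17)
x = a₁·M₁·y₁ + a₂·M₂·y₂ = 6·17·8 + 16·15·8 = 2736
Reduce mod 255: x ≡ 186
Check: 186 mod 15 = 6 ✓, 186 mod 17 = 16 ✓

x ≡ 186 (mod 255)


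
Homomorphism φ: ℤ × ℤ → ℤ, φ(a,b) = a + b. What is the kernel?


Kernel = preimage of identity
ker(φ) = {(a,b) ∈ ℤ² | a+b = 0} = {(a,-a) | a ∈ ℤ}

ker(φ) = {(a,-a) | a ∈ ℤ}


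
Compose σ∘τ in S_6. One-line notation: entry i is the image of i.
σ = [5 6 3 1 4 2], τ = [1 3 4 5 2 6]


σ∘τ: apply τ first, then σ
1 →τ 1 →σ 5
2 →τ 3 →σ 3
3 →τ 4 →σ 1
4 →τ 5 →σ 4
5 →τ 2 →σ 6
6 →τ 6 →σ 2

σ∘τ = [5 3 1 4 6 2]


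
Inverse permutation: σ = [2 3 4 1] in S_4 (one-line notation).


To find σ⁻¹, swap domain and range:
σ(1) = 2 → σ⁻¹(2) = 1
σ(2) = 3 → σ⁻¹(3) = 2
σ(3) = 4 → σ⁻¹(4) = 3
σ(4) = 1 → σ⁻¹(1) = 4

σ⁻¹ = [4 1 2 3]


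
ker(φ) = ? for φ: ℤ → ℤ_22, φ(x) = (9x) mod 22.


Kernel = preimage of identity
ker(φ) = {x ∈ ℤ : 9x ≡ 0 (mod 22)}. gcd(9,22) = 1, so 9x ≡ 0 (mod 22) ⟺ x ≡ 0 (mod 22/1 = 22). Hence ker(φ) = 22ℤ

ker(φ) = 22ℤ


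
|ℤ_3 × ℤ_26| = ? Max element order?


|ℤ_3 × ℤ_26| = 3 × 26 = 78
Max element order = lcm(3,26) = 78
Cyclic? Yes (gcd=1)

|ℤ_3×ℤ_26| = 78, max element order = 78


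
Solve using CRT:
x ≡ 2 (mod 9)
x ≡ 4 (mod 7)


m₁ = 9, m₂ = 7, gcd = 1, so CRT applies. M = m₁·m₂ = 63
Let M₁ = M/m₁ = 7, M₂ = M/m₂ = 9
Find y₁ ≡ M₁⁻¹ (mod m₁): 7⁻¹ ≡ 4 (mod 9)
Find y₂ ≡ M₂⁻¹ (mod m₂): 9⁻¹ ≡ 4 (mod 7)
x = a₁·M₁·y₁ + a₂·M₂·y₂ = 2·7·4 + 4·9·4 = 200
Reduce mod 63: x ≡ 11
Check: 11 mod 9 = 2 ✓, 11 mod 7 = 4 ✓

x ≡ 11 (mod 63)


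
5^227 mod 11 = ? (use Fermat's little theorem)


Fermat's little theorem: if p is prime and gcd(a,p)=1, then a^(p-1) ≡ 1 (mod p)
p = 11 is prime, gcd(5,11) = 1
Reduce exponent: 227 mod 10 = 7
So 5^227 ≡ 5^7 (mod 11)
5^7 mod 11 = 3

5^227 ≡ 3 (mod 11)


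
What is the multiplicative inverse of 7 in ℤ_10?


Use the extended Euclidean algorithm to write 1 = 7·s + 10·t; then s mod 10 is the inverse.
Euclidean algorithm:
  7 = 0·10 + 7
  10 = 1·7 + 3
  7 = 2·3 + 1
  3 = 3·1 + 0
gcd(7,10) = 1
Back-substitution gives: 7·(3) + 10·(-2) = 1
So 7⁻¹ ≡ 3 ≡ 3 (mod 10)
Check: 7 × 3 = 21 ≡ 1 (mod 10) ✓

7⁻¹ ≡ 3 (mod 10)


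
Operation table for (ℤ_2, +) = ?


Elements: {0, 1}
Operation: addition mod 2
Entry (a, b) = (a + b) mod 2

Cayley table:
  | 0 | 1
0 | 0 | 1
1 | 1 | 0


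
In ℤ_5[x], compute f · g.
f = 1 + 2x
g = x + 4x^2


Expand and collect like terms; reduce coefficients mod 5:
x^0: 1·0 = 0 ≡ 0 (mod 5)
x^1: 1·1 + 2·0 = 1 ≡ 1 (mod 5)
x^2: 1·4 + 2·1 = 6 ≡ 1 (mod 5)
x^3: 2·4 = 8 ≡ 3 (mod 5)
Result: x + x^2 + 3x^3

f · g = x + x^2 + 3x^3


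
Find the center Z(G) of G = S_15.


Z(G) = {g ∈ G | gx = xg for all x ∈ G}
S_n is non-abelian for n ≥ 3; Z(S_15) is trivial

Z(S_15) = {e}


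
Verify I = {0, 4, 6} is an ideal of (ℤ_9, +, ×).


Check ideal conditions for I = {0, 4, 6} in ℤ_9:
(1) I is an additive subgroup? No
(2) For r ∈ ℤ_9 and a ∈ I: r·a ∈ I? No  [counterexample: r=2, a=4, r·a mod 9 = 8 ∉ I]

No, I is not an ideal of ℤ_9


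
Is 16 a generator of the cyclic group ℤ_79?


g generates ℤ_n iff gcd(g, n) = 1
gcd(16, 79) = 1
Since gcd = 1, 16 is a generator.

Yes, 16 generates ℤ_79


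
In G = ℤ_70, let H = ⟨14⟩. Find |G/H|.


|⟨14⟩| = n / gcd(14, 70) = 70 / 14 = 5
H is normal (ℤ_70 is abelian).
|G/H| = |G| / |H| = 70 / 5 = 14

|G/H| = 14


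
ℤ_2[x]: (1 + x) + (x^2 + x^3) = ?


Add coefficients mod 2:
x^0: 1 + 0 = 1 (mod 2)
x^1: 1 + 0 = 1 (mod 2)
x^2: 0 + 1 = 1 (mod 2)
x^3: 0 + 1 = 1 (mod 2)
Result: 1 + x + x^2 + x^3

f + g = 1 + x + x^2 + x^3


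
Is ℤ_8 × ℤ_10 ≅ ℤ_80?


Comparing ℤ_8 × ℤ_10 and ℤ_80:
gcd(8,10) = 2 ≠ 1. Max element order in ℤ_8×ℤ_10 is lcm(8,10) = 40 < 80, so it has no element of order 80

No, ℤ_8 × ℤ_10 ≇ ℤ_80


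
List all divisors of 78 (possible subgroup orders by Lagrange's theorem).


Lagrange's theorem: |H| divides |G|
|G| = 78
Divisors of 78: 1, 2, 3, 6, 13, 26, 39, 78

Possible subgroup orders: {1, 2, 3, 6, 13, 26, 39, 78}


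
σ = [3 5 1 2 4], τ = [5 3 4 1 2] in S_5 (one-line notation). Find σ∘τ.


σ∘τ: apply τ first, then σ
1 →τ 5 →σ 4
2 →τ 3 →σ 1
3 →τ 4 →σ 2
4 →τ 1 →σ 3
5 →τ 2 →σ 5

σ∘τ = [4 1 2 3 5]


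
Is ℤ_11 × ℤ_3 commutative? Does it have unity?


Direct product ring; commutative with unity (1,1); but (1,0)·(0,1) = (0,0) gives zero divisors, so not an integral domain
Commutative: Yes
Integral domain: No
Has unity: Yes

ℤ_11 × ℤ_3: Commutative=Yes, Unity=Yes


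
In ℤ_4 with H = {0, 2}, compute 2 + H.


2 + H = {2 + h (mod 4) : h ∈ H}
2+0=2, 2+2=0
2 + H = {0, 2} = 0 + H

2 + H = {0, 2}


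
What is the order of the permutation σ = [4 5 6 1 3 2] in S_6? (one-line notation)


Cycle decomposition: (1 4) (2 5 3 6)
Cycle lengths: 2, 4
Order = lcm(2, 4) = 4

ord(σ) = 4


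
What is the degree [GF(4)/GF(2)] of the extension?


GF(4) = GF(2^2), so the extension degree is 2

[GF(4)/GF(2)] = 2


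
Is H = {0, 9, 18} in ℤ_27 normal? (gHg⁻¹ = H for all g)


H = {0, 9, 18} in ℤ_27
ℤ_27 is abelian; every subgroup of an abelian group is normal

Yes, normal subgroup


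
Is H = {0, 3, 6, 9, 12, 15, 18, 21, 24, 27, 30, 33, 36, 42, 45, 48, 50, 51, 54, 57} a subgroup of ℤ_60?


Subgroup test for H = {0, 3, 6, 9, 12, 15, 18, 21, 24, 27, 30, 33, 36, 42, 45, 48, 50, 51, 54, 57} in (ℤ_60, +):
(1) 0 ∈ H? Yes
(2) Closure: for all a,b ∈ H, (a+b) mod 60 ∈ H? No  [counterexample: 3 + 36 = 39 ∉ H]
(3) Inverses: for all a ∈ H, -a mod 60 ∈ H? No

No, H is not a subgroup of ℤ_60


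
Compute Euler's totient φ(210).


Factor n: 210 = 2 × 3 × 5 × 7
φ(n) = n · ∏(1 - 1/p) over distinct primes p | n
φ(210) = 210 · (1 - 1/2) · (1 - 1/3) · (1 - 1/5) · (1 - 1/7) = 48

φ(210) = 48


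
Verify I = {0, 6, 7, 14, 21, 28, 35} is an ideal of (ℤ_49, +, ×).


Check ideal conditions for I = {0, 6, 7, 14, 21, 28, 35} in ℤ_49:
(1) I is an additive subgroup? No
(2) For r ∈ ℤ_49 and a ∈ I: r·a ∈ I? No  [counterexample: r=2, a=6, r·a mod 49 = 12 ∉ I]

No, I is not an ideal of ℤ_49


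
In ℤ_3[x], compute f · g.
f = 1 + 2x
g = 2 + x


Expand and collect like terms; reduce coefficients mod 3:
x^0: 1·2 = 2 ≡ 2 (mod 3)
x^1: 1·1 + 2·2 = 5 ≡ 2 (mod 3)
x^2: 2·1 = 2 ≡ 2 (mod 3)
Result: 2 + 2x + 2x^2

f · g = 2 + 2x + 2x^2


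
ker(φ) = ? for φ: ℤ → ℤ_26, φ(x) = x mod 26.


Kernel = preimage of identity
ker(φ) = {x ∈ ℤ : x ≡ 0 (mod 26)} = 26ℤ = {0, ±26, ±52, ...}

ker(φ) = 26ℤ


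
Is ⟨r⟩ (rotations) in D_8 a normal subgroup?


H = ⟨r⟩ (rotations) in D_8
The rotation subgroup ⟨r⟩ has index 2 in D_8, so it is normal

Yes, normal subgroup


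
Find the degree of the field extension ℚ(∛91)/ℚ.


∛91 has minimal polynomial x³ - 91 (irreducible over ℚ since 91 is not a perfect cube)

[ℚ(∛91)/ℚ] = 3


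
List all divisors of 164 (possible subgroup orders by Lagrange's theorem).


Lagrange's theorem: |H| divides |G|
|G| = 164
Divisors of 164: 1, 2, 4, 41, 82, 164

Possible subgroup orders: {1, 2, 4, 41, 82, 164}


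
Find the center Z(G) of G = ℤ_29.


Z(G) = {g ∈ G | gx = xg for all x ∈ G}
ℤ_29 is abelian, so Z(G) = G

Z(ℤ_29) = ℤ_29


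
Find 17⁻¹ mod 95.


Use the extended Euclidean algorithm to write 1 = 17·s + 95·t; then s mod 95 is the inverse.
Euclidean algorithm:
  17 = 0·95 + 17
  95 = 5·17 + 10
  17 = 1·10 + 7
  10 = 1·7 + 3
  7 = 2·3 + 1
  3 = 3·1 + 0
gcd(17,95) = 1
Back-substitution gives: 17·(28) + 95·(-5) = 1
So 17⁻¹ ≡ 28 ≡ 28 (mod 95)
Check: 17 × 28 = 476 ≡ 1 (mod 95) ✓

17⁻¹ ≡ 28 (mod 95)


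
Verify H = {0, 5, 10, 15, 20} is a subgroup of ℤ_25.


Subgroup test for H = {0, 5, 10, 15, 20} in (ℤ_25, +):
(1) 0 ∈ H? Yes
(2) Closure: for all a,b ∈ H, (a+b) mod 25 ∈ H? Yes
(3) Inverses: for all a ∈ H, -a mod 25 ∈ H? Yes

Yes, H is a subgroup of ℤ_25


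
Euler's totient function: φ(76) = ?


Factor n: 76 = 2^2 × 19
φ(n) = n · ∏(1 - 1/p) over distinct primes p | n
φ(76) = 76 · (1 - 1/2) · (1 - 1/19) = 36

φ(76) = 36


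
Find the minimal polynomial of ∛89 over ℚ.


∛89 satisfies x³ - 89 = 0, irreducible over ℚ (no rational root; 89 is not a perfect cube)

Minimal polynomial: x³ - 89


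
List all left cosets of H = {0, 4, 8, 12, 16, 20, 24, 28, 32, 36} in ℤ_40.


H = {0, 4, 8, 12, 16, 20, 24, 28, 32, 36}, |H| = 10
Number of cosets = |G|/|H| = 40/10 = 4
0 + H = {0, 4, 8, 12, 16, 20, 24, 28, 32, 36}
1 + H = {1, 5, 9, 13, 17, 21, 25, 29, 33, 37}
2 + H = {2, 6, 10, 14, 18, 22, 26, 30, 34, 38}
3 + H = {3, 7, 11, 15, 19, 23, 27, 31, 35, 39}

Cosets: 0+H={0,4,8,12,16,20,24,28,32,36}; 1+H={1,5,9,13,17,21,25,29,33,37}; 2+H={2,6,10,14,18,22,26,30,34,38}; 3+H={3,7,11,15,19,23,27,31,35,39}


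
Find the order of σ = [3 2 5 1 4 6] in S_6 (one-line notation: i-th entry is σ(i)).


Cycle decomposition: (1 3 5 4)
Cycle lengths: 4
Order = lcm(4) = 4

ord(σ) = 4


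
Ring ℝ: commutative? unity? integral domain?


ℝ is a field: commutative, has unity, every nonzero element is a unit (hence an integral domain)
Commutative: Yes
Integral domain: Yes
Has unity: Yes

ℝ: Commutative=Yes, Unity=Yes


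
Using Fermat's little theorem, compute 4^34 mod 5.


Fermat's little theorem: if p is prime and gcd(a,p)=1, then a^(p-1) ≡ 1 (mod p)
p = 5 is prime, gcd(4,5) = 1
Reduce exponent: 34 mod 4 = 2
So 4^34 ≡ 4^2 (mod 5)
4^2 mod 5 = 1

4^34 ≡ 1 (mod 5)


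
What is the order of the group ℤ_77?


ℤ_n has n elements.

|ℤ_77| = 77


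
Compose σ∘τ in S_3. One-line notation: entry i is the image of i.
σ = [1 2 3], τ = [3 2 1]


σ∘τ: apply τ first, then σ
1 →τ 3 →σ 3
2 →τ 2 →σ 2
3 →τ 1 →σ 1

σ∘τ = [3 2 1]


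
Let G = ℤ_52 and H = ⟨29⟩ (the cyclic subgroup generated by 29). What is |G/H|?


|⟨29⟩| = n / gcd(29, 52) = 52 / 1 = 52
H is normal (ℤ_52 is abelian).
|G/H| = |G| / |H| = 52 / 52 = 1

|G/H| = 1


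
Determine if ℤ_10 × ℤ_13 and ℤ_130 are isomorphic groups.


Comparing ℤ_10 × ℤ_13 and ℤ_130:
gcd(10,13) = 1, so ℤ_10 × ℤ_13 ≅ ℤ_130 (CRT)

Yes, ℤ_10 × ℤ_13 ≅ ℤ_130


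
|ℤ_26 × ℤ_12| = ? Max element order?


|ℤ_26 × ℤ_12| = 26 × 12 = 312
Max element order = lcm(26,12) = 156
Cyclic? No (gcd=2)

|ℤ_26×ℤ_12| = 312, max element order = 156


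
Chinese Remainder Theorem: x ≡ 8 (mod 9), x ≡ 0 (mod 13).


m₁ = 9, m₂ = 13, gcd = 1, so CRT applies. M = m₁·m₂ = 117
Let M₁ = M/m₁ = 13, M₂ = M/m₂ = 9
Find y₁ ≡ M₁⁻¹ (mod m₁): 13⁻¹ ≡ 7 (mod 9)
Find y₂ ≡ M₂⁻¹ (mod m₂): 9⁻¹ ≡ 3 (mod 13)
x = a₁·M₁·y₁ + a₂·M₂·y₂ = 8·13·7 + 0·9·3 = 728
Reduce mod 117: x ≡ 26
Check: 26 mod 9 = 8 ✓, 26 mod 13 = 0 ✓

x ≡ 26 (mod 117)


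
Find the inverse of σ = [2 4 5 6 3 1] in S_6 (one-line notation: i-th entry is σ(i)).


To find σ⁻¹, swap domain and range:
σ(1) = 2 → σ⁻¹(2) = 1
σ(2) = 4 → σ⁻¹(4) = 2
σ(3) = 5 → σ⁻¹(5) = 3
σ(4) = 6 → σ⁻¹(6) = 4
σ(5) = 3 → σ⁻¹(3) = 5
σ(6) = 1 → σ⁻¹(1) = 6

σ⁻¹ = [6 1 5 2 3 4]


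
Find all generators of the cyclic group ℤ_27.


g generates ℤ_n iff gcd(g,n) = 1
Prime factors of 27: 3
Generators are g ∈ {1,...,26} not divisible by any of these primes.
Generators: {1, 2, 4, 5, 7, 8, 10, 11, 13, 14, 16, 17, 19, 20, 22, 23, 25, 26}
Number of generators = φ(27) = 18

Generators of ℤ_27 = {1, 2, 4, 5, 7, 8, 10, 11, 13, 14, 16, 17, 19, 20, 22, 23, 25, 26}


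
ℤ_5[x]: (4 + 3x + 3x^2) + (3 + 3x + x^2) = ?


Add coefficients mod 5:
x^0: 4 + 3 = 2 (mod 5)
x^1: 3 + 3 = 1 (mod 5)
x^2: 3 + 1 = 4 (mod 5)
Result: 2 + x + 4x^2

f + g = 2 + x + 4x^2


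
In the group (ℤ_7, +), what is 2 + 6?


Operation: addition mod 7
2 + 6 = (a + b) mod 7 with a = 2, b = 6

2 + 6 = 1


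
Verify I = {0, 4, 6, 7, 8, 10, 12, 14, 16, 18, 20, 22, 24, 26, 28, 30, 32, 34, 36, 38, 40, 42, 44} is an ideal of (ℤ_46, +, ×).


Check ideal conditions for I = {0, 4, 6, 7, 8, 10, 12, 14, 16, 18, 20, 22, 24, 26, 28, 30, 32, 34, 36, 38, 40, 42, 44} in ℤ_46:
(1) I is an additive subgroup? No
(2) For r ∈ ℤ_46 and a ∈ I: r·a ∈ I? No  [counterexample: r=2, a=24, r·a mod 46 = 2 ∉ I]

No, I is not an ideal of ℤ_46


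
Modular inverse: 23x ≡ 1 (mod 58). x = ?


Use the extended Euclidean algorithm to write 1 = 23·s + 58·t; then s mod 58 is the inverse.
Euclidean algorithm:
  23 = 0·58 + 23
  58 = 2·23 + 12
  23 = 1·12 + 11
  12 = 1·11 + 1
  11 = 11·1 + 0
gcd(23,58) = 1
Back-substitution gives: 23·(-5) + 58·(2) = 1
So 23⁻¹ ≡ -5 ≡ 53 (mod 58)
Check: 23 × 53 = 1219 ≡ 1 (mod 58) ✓

23⁻¹ ≡ 53 (mod 58)


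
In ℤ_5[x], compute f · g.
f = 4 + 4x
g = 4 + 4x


Expand and collect like terms; reduce coefficients mod 5:
x^0: 4·4 = 16 ≡ 1 (mod 5)
x^1: 4·4 + 4·4 = 32 ≡ 2 (mod 5)
x^2: 4·4 = 16 ≡ 1 (mod 5)
Result: 1 + 2x + x^2

f · g = 1 + 2x + x^2


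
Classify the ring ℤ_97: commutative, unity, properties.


ℤ_97 is a commutative ring with unity 1; 97 is prime, so ℤ_97 is a field (hence an integral domain)
Commutative: Yes
Integral domain: Yes
Has unity: Yes

ℤ_97: Commutative=Yes, Unity=Yes


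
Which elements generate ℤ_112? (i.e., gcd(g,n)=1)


g generates ℤ_n iff gcd(g,n) = 1
Prime factors of 112: 2, 7
Generators are g ∈ {1,...,111} not divisible by any of these primes.
Generators: {1, 3, 5, 9, 11, 13, 15, 17, 19, 23, 25, 27, 29, 31, 33, 37, 39, 41, 43, 45, 47, 51, 53, 55, 57, 59, 61, 65, 67, 69, 71, 73, 75, 79, 81, 83, 85, 87, 89, 93, 95, 97, 99, 101, 103, 107, 109, 111}
Number of generators = φ(112) = 48

Generators of ℤ_112 = {1, 3, 5, 9, 11, 13, 15, 17, 19, 23, 25, 27, 29, 31, 33, 37, 39, 41, 43, 45, 47, 51, 53, 55, 57, 59, 61, 65, 67, 69, 71, 73, 75, 79, 81, 83, 85, 87, 89, 93, 95, 97, 99, 101, 103, 107, 109, 111}


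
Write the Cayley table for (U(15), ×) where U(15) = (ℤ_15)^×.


Elements: {1, 2, 4, 7, 8, 11, 13, 14}
Operation: multiplication mod 15
Entry (a, b) = (a × b) mod 15

Cayley table:
   |  1 |  2 |  4 |  7 |  8 | 11 | 13 | 14
 1 |  1 |  2 |  4 |  7 |  8 | 11 | 13 | 14
 2 |  2 |  4 |  8 | 14 |  1 |  7 | 11 | 13
 4 |  4 |  8 |  1 | 13 |  2 | 14 |  7 | 11
 7 |  7 | 14 | 13 |  4 | 11 |  2 |  1 |  8
 8 |  8 |  1 |  2 | 11 |  4 | 13 | 14 |  7
11 | 11 |  7 | 14 |  2 | 13 |  1 |  8 |  4
13 | 13 | 11 |  7 |  1 | 14 |  8 |  4 |  2
14 | 14 | 13 | 11 |  8 |  7 |  4 |  2 |  1


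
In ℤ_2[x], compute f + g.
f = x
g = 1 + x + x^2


Add coefficients mod 2:
x^0: 0 + 1 = 1 (mod 2)
x^1: 1 + 1 = 0 (mod 2)
x^2: 0 + 1 = 1 (mod 2)
Result: 1 + x^2

f + g = 1 + x^2


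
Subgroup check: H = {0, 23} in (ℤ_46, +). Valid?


Subgroup test for H = {0, 23} in (ℤ_46, +):
(1) 0 ∈ H? Yes
(2) Closure: for all a,b ∈ H, (a+b) mod 46 ∈ H? Yes
(3) Inverses: for all a ∈ H, -a mod 46 ∈ H? Yes

Yes, H is a subgroup of ℤ_46


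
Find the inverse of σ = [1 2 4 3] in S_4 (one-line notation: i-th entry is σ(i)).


To find σ⁻¹, swap domain and range:
σ(1) = 1 → σ⁻¹(1) = 1
σ(2) = 2 → σ⁻¹(2) = 2
σ(3) = 4 → σ⁻¹(4) = 3
σ(4) = 3 → σ⁻¹(3) = 4

σ⁻¹ = [1 2 4 3]


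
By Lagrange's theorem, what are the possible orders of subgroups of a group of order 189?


Lagrange's theorem: |H| divides |G|
|G| = 189
Divisors of 189: 1, 3, 7, 9, 21, 27, 63, 189

Possible subgroup orders: {1, 3, 7, 9, 21, 27, 63, 189}


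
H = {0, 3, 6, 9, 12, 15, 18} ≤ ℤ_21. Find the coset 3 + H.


3 + H = {3 + h (mod 21) : h ∈ H}
3+0=3, 3+3=6, 3+6=9, 3+9=12, 3+12=15, 3+15=18, 3+18=0
3 + H = {0, 3, 6, 9, 12, 15, 18} = 0 + H

3 + H = {0, 3, 6, 9, 12, 15, 18}


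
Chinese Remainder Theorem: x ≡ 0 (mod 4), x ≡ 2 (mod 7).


m₁ = 4, m₂ = 7, gcd = 1, so CRT applies. M = m₁·m₂ = 28
Let M₁ = M/m₁ = 7, M₂ = M/m₂ = 4
Find y₁ ≡ M₁⁻¹ (mod m₁): 7⁻¹ ≡ 3 (mod 4)
Find y₂ ≡ M₂⁻¹ (mod m₂): 4⁻¹ ≡ 2 (mod 7)
x = a₁·M₁·y₁ + a₂·M₂·y₂ = 0·7·3 + 2·4·2 = 16
Reduce mod 28: x ≡ 16
Check: 16 mod 4 = 0 ✓, 16 mod 7 = 2 ✓

x ≡ 16 (mod 28)


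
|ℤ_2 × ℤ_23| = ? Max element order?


|ℤ_2 × ℤ_23| = 2 × 23 = 46
Max element order = lcm(2,23) = 46
Cyclic? Yes (gcd=1)

|ℤ_2×ℤ_23| = 46, max element order = 46


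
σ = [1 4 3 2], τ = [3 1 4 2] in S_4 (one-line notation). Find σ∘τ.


σ∘τ: apply τ first, then σ
1 →τ 3 →σ 3
2 →τ 1 →σ 1
3 →τ 4 →σ 2
4 →τ 2 →σ 4

σ∘τ = [3 1 2 4]


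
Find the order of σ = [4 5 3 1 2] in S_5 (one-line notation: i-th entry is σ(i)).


Cycle decomposition: (1 4) (2 5)
Cycle lengths: 2, 2
Order = lcm(2, 2) = 2

ord(σ) = 2


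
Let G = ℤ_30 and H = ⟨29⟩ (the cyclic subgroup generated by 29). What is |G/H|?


|⟨29⟩| = n / gcd(29, 30) = 30 / 1 = 30
H is normal (ℤ_30 is abelian).
|G/H| = |G| / |H| = 30 / 30 = 1

|G/H| = 1


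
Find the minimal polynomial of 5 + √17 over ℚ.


Let α = 5 + √17. Then α - 5 = √17, so (α - 5)² = 17, giving α² - 10α + 8 = 0. Degree 2 and α ∉ ℚ, so this is the minimal polynomial.

Minimal polynomial: x² - 10x + 8


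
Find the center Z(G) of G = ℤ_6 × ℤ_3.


Z(G) = {g ∈ G | gx = xg for all x ∈ G}
Direct product of abelian groups is abelian, so Z(G) = G

Z(ℤ_6 × ℤ_3) = ℤ_6 × ℤ_3


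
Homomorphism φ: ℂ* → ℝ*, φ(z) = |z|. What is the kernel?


Kernel = preimage of identity
ker(φ) = {z ∈ ℂ* | |z| = 1} = unit circle S¹

ker(φ) = S¹ (unit circle)


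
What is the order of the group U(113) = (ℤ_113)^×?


U(n) is the group of units mod n; |U(n)| = φ(n)
|U(113)| = φ(113) = 112

|U(113) = (ℤ_113)^×| = 112


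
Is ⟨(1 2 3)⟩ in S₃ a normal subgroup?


H = ⟨(1 2 3)⟩ in S₃
⟨(1 2 3)⟩ has order 3 and index 2 in S₃; index-2 subgroups are normal

Yes, normal subgroup


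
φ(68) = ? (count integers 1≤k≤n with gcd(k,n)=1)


Factor n: 68 = 2^2 × 17
φ(n) = n · ∏(1 - 1/p) over distinct primes p | n
φ(68) = 68 · (1 - 1/2) · (1 - 1/17) = 32

φ(68) = 32


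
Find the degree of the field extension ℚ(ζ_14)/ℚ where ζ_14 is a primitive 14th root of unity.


[ℚ(ζ_n):ℚ] = deg Φ_n(x) = φ(n). Here φ(14) = 6

[ℚ(ζ_14)/ℚ where ζ_14 is a primitive 14th root of unity] = 6


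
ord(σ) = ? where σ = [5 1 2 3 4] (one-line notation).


Cycle decomposition: (1 5 4 3 2)
Cycle lengths: 5
Order = lcm(5) = 5

ord(σ) = 5


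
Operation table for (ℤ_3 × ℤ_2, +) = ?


Elements: {(0,0), (0,1), (1,0), (1,1), (2,0), (2,1)}
Operation: componentwise addition mod (3, 2)
Entry (a, b) = ((a₁+b₁) mod 3, (a₂+b₂) mod 2)

Cayley table:
      | (0,0) | (0,1) | (1,0) | (1,1) | (2,0) | (2,1)
(0,0) | (0,0) | (0,1) | (1,0) | (1,1) | (2,0) | (2,1)
(0,1) | (0,1) | (0,0) | (1,1) | (1,0) | (2,1) | (2,0)
(1,0) | (1,0) | (1,1) | (2,0) | (2,1) | (0,0) | (0,1)
(1,1) | (1,1) | (1,0) | (2,1) | (2,0) | (0,1) | (0,0)
(2,0) | (2,0) | (2,1) | (0,0) | (0,1) | (1,0) | (1,1)
(2,1) | (2,1) | (2,0) | (0,1) | (0,0) | (1,1) | (1,0)


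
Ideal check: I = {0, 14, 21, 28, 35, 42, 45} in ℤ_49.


Check ideal conditions for I = {0, 14, 21, 28, 35, 42, 45} in ℤ_49:
(1) I is an additive subgroup? No
(2) For r ∈ ℤ_49 and a ∈ I: r·a ∈ I? No  [counterexample: r=2, a=28, r·a mod 49 = 7 ∉ I]

No, I is not an ideal of ℤ_49


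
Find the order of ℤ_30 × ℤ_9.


|A × B| = |A| · |B|
|ℤ_30 × ℤ_9| = 30 × 9 = 270

|ℤ_30 × ℤ_9| = 270


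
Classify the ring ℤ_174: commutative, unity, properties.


ℤ_174 is a commutative ring with unity 1; 174 = 2×87 is composite, so 2·87 ≡ 0 gives zero divisors (not an integral domain)
Commutative: Yes
Integral domain: No
Has unity: Yes

ℤ_174: Commutative=Yes, Unity=Yes


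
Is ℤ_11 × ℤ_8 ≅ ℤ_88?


Comparing ℤ_11 × ℤ_8 and ℤ_88:
gcd(11,8) = 1, so ℤ_11 × ℤ_8 ≅ ℤ_88 (CRT)

Yes, ℤ_11 × ℤ_8 ≅ ℤ_88


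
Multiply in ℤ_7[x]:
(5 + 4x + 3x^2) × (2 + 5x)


Expand and collect like terms; reduce coefficients mod 7:
x^0: 5·2 = 10 ≡ 3 (mod 7)
x^1: 5·5 + 4·2 = 33 ≡ 5 (mod 7)
x^2: 4·5 + 3·2 = 26 ≡ 5 (mod 7)
x^3: 3·5 = 15 ≡ 1 (mod 7)
Result: 3 + 5x + 5x^2 + x^3

f · g = 3 + 5x + 5x^2 + x^3


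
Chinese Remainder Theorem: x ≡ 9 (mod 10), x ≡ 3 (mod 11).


m₁ = 10, m₂ = 11, gcd = 1, so CRT applies. M = m₁·m₂ = 110
Let M₁ = M/m₁ = 11, M₂ = M/m₂ = 10
Find y₁ ≡ M₁⁻¹ (mod m₁): 11⁻¹ ≡ 1 (mod 10)
Find y₂ ≡ M₂⁻¹ (mod m₂): 10⁻¹ ≡ 10 (mod 11)
x = a₁·M₁·y₁ + a₂·M₂·y₂ = 9·11·1 + 3·10·10 = 399
Reduce mod 110: x ≡ 69
Check: 69 mod 10 = 9 ✓, 69 mod 11 = 3 ✓

x ≡ 69 (mod 110)


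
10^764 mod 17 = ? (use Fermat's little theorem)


Fermat's little theorem: if p is prime and gcd(a,p)=1, then a^(p-1) ≡ 1 (mod p)
p = 17 is prime, gcd(10,17) = 1
Reduce exponent: 764 mod 16 = 12
So 10^764 ≡ 10^12 (mod 17)
10^12 mod 17 = 13

10^764 ≡ 13 (mod 17)


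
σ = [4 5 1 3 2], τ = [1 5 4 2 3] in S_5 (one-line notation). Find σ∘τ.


σ∘τ: apply τ first, then σ
1 →τ 1 →σ 4
2 →τ 5 →σ 2
3 →τ 4 →σ 3
4 →τ 2 →σ 5
5 →τ 3 →σ 1

σ∘τ = [4 2 3 5 1]


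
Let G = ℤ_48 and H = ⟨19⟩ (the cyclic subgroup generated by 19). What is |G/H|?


|⟨19⟩| = n / gcd(19, 48) = 48 / 1 = 48
H is normal (ℤ_48 is abelian).
|G/H| = |G| / |H| = 48 / 48 = 1

|G/H| = 1


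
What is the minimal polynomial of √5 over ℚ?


√5 satisfies x² - 5 = 0, irreducible over ℚ since 5 is squarefree

Minimal polynomial: x² - 5


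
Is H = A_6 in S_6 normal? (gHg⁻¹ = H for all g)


H = A_6 in S_6
A_6 has index 2 in S_6, and every subgroup of index 2 is normal

Yes, normal subgroup


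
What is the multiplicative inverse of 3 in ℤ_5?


Use the extended Euclidean algorithm to write 1 = 3·s + 5·t; then s mod 5 is the inverse.
Euclidean algorithm:
  3 = 0·5 + 3
  5 = 1·3 + 2
  3 = 1·2 + 1
  2 = 2·1 + 0
gcd(3,5) = 1
Back-substitution gives: 3·(2) + 5·(-1) = 1
So 3⁻¹ ≡ 2 ≡ 2 (mod 5)
Check: 3 × 2 = 6 ≡ 1 (mod 5) ✓

3⁻¹ ≡ 2 (mod 5)


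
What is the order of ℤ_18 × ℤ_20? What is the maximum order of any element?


|ℤ_18 × ℤ_20| = 18 × 20 = 360
Max element order = lcm(18,20) = 180
Cyclic? No (gcd=2)

|ℤ_18×ℤ_20| = 360, max element order = 180


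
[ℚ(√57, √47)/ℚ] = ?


[ℚ(√57,√47):ℚ] = [ℚ(√57,√47):ℚ(√57)]·[ℚ(√57):ℚ] = 2·2 = 4

[ℚ(√57, √47)/ℚ] = 4


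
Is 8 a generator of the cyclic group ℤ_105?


g generates ℤ_n iff gcd(g, n) = 1
gcd(8, 105) = 1
Since gcd = 1, 8 is a generator.

Yes, 8 generates ℤ_105


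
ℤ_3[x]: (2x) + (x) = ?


Add coefficients mod 3:
x^0: 0 + 0 = 0 (mod 3)
x^1: 2 + 1 = 0 (mod 3)
Result: 0

f + g = 0
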